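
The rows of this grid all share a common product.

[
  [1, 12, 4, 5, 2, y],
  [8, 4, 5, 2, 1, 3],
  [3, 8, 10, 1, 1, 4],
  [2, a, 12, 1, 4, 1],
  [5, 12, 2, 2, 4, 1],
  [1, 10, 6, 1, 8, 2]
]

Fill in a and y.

Rows 2 and 5 each multiply to 960, so every row has product 960.
Row 4: 2×12×1×4×1 = 96, so the missing entry is 960 ÷ 96 = 10.
Row 1: 1×12×4×5×2 = 480, so the missing entry is 960 ÷ 480 = 2.

a = 10, y = 2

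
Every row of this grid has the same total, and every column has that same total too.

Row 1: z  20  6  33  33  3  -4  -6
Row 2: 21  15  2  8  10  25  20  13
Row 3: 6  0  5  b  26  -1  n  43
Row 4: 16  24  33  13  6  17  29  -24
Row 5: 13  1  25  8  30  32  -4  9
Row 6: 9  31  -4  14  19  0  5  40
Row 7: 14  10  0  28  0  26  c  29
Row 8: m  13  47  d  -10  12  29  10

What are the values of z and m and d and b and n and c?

Rows 2 and 4 both sum to 114, so that's the common total.
The known cells in row 1 total 85, leaving 114 − 85 = 29 for the blank.
The known cells in column 1 total 108, leaving 114 − 108 = 6 for the blank.
The known cells in row 8 total 107, leaving 114 − 107 = 7 for the blank.
The known cells in column 4 total 111, leaving 114 − 111 = 3 for the blank.
The known cells in row 3 total 82, leaving 114 − 82 = 32 for the blank.
The known cells in row 7 total 107, leaving 114 − 107 = 7 for the blank.

z = 29, m = 6, d = 7, b = 3, n = 32, c = 7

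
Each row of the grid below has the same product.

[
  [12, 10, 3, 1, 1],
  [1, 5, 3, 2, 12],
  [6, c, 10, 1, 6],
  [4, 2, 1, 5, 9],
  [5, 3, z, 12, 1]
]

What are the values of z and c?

z = 2, c = 1

Rows 2 and 4 each multiply to 360, so every row has product 360.
Row 5: 5×3×12×1 = 180, so the missing entry is 360 ÷ 180 = 2.
Row 3: 6×10×1×6 = 360, so the missing entry is 360 ÷ 360 = 1.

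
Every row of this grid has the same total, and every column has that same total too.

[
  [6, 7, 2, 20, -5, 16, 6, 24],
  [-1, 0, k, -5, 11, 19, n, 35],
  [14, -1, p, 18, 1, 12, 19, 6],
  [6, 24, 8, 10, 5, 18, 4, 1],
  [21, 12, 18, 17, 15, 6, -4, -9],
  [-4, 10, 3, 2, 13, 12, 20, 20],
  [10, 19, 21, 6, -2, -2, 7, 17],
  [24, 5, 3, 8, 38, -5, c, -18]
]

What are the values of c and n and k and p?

Rows 1 and 4 both sum to 76, so that's the common total.
The known cells in row 8 total 55, leaving 76 − 55 = 21 for the blank.
The known cells in column 7 total 73, leaving 76 − 73 = 3 for the blank.
The known cells in row 2 total 62, leaving 76 − 62 = 14 for the blank.
The known cells in row 3 total 69, leaving 76 − 69 = 7 for the blank.

c = 21, n = 3, k = 14, p = 7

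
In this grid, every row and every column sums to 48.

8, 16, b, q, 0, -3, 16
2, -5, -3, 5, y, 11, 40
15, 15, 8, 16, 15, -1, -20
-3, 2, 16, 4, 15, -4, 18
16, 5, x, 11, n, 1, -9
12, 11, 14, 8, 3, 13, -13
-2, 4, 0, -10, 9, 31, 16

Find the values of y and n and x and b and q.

y = -2, n = 8, x = 16, b = -3, q = 14

The known cells in column 4 total 34, leaving 48 − 34 = 14 for the blank.
The known cells in row 2 total 50, leaving 48 − 50 = -2 for the blank.
The known cells in column 5 total 40, leaving 48 − 40 = 8 for the blank.
The known cells in row 5 total 32, leaving 48 − 32 = 16 for the blank.
The known cells in row 1 total 51, leaving 48 − 51 = -3 for the blank.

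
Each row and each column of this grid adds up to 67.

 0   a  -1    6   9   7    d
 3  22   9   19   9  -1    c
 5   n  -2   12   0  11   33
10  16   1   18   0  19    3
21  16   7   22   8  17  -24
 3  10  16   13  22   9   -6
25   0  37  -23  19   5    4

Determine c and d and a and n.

Row 2: 3 + 22 + 9 + 19 + 9 − 1 = 61, so its missing entry is 67 − 61 = 6.
Row 3: 5 − 2 + 12 + 0 + 11 + 33 = 59, so its missing entry is 67 − 59 = 8.
Column 2: 22 + 8 + 16 + 16 + 10 + 0 = 72, so its missing entry is 67 − 72 = -5.
Row 1: 0 − 5 − 1 + 6 + 9 + 7 = 16, so its missing entry is 67 − 16 = 51.

c = 6, d = 51, a = -5, n = 8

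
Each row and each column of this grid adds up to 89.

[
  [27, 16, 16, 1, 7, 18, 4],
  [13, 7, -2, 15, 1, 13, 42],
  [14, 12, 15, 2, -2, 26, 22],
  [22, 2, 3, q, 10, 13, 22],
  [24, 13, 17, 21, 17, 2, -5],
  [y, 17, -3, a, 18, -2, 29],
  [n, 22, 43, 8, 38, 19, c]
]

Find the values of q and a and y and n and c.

Column 7 has 4 + 42 + 22 + 22 − 5 + 29 = 114; the blank must be 89 − 114 = -25.
Row 4 has 22 + 2 + 3 + 10 + 13 + 22 = 72; the blank must be 89 − 72 = 17.
Row 7 has 22 + 43 + 8 + 38 + 19 − 25 = 105; the blank must be 89 − 105 = -16.
Column 1 has 27 + 13 + 14 + 22 + 24 − 16 = 84; the blank must be 89 − 84 = 5.
Row 6 has 5 + 17 − 3 + 18 − 2 + 29 = 64; the blank must be 89 − 64 = 25.

q = 17, a = 25, y = 5, n = -16, c = -25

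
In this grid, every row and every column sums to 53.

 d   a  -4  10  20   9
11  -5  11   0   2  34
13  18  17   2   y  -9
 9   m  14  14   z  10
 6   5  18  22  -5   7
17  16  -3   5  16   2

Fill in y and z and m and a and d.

The known cells in row 3 total 41, leaving 53 − 41 = 12 for the blank.
The known cells in column 5 total 45, leaving 53 − 45 = 8 for the blank.
The known cells in column 1 total 56, leaving 53 − 56 = -3 for the blank.
The known cells in row 1 total 32, leaving 53 − 32 = 21 for the blank.
The known cells in row 4 total 55, leaving 53 − 55 = -2 for the blank.

y = 12, z = 8, m = -2, a = 21, d = -3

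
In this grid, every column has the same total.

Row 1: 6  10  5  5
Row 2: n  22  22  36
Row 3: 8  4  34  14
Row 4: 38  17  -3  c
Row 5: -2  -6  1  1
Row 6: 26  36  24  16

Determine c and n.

c = 11, n = 7

Columns 2 and 3 both add up to 83, so every column sums to 83.
Column 4: 5 + 36 + 14 + 1 + 16 = 72, so the missing entry is 83 − 72 = 11.
Column 1: 6 + 8 + 38 − 2 + 26 = 76, so the missing entry is 83 − 76 = 7.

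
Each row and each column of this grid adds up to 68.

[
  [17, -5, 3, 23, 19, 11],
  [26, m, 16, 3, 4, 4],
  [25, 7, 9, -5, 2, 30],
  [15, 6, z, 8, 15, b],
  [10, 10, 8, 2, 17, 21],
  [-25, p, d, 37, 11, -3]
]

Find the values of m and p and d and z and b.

Row 2: 26 + 16 + 3 + 4 + 4 = 53, so its missing entry is 68 − 53 = 15.
Column 2: -5 + 15 + 7 + 6 + 10 = 33, so its missing entry is 68 − 33 = 35.
Column 6: 11 + 4 + 30 + 21 − 3 = 63, so its missing entry is 68 − 63 = 5.
Row 4: 15 + 6 + 8 + 15 + 5 = 49, so its missing entry is 68 − 49 = 19.
Row 6: -25 + 35 + 37 + 11 − 3 = 55, so its missing entry is 68 − 55 = 13.

m = 15, p = 35, d = 13, z = 19, b = 5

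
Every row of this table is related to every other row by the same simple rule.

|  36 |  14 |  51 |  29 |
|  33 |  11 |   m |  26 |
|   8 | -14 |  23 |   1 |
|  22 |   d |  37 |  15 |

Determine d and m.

The difference between any two rows is the same in every column — this is an addition table with the headers hidden.
Row 4 minus row 1 is 22 − 36 = -14, so its entry in column 2 is 14 + (-14) = 0.
Row 2 minus row 1 is 33 − 36 = -3, so its entry in column 3 is 51 + (-3) = 48.

d = 0, m = 48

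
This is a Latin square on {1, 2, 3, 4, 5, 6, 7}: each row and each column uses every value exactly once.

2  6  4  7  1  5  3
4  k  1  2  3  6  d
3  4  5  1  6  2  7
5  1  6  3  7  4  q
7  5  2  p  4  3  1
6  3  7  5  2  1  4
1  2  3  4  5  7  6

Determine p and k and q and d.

p = 6, k = 7, q = 2, d = 5

Cell (5,4): row 5 already has {1, 2, 3, 4, 5, 7} → 6.
For row 2, column 2: column 2 already has {1, 2, 3, 4, 5, 6}; that leaves 7.
Cell (2,7): row 2 already has {1, 2, 3, 4, 6, 7} → 5.
Cell (4,7): row 4 already has {1, 3, 4, 5, 6, 7} → 2.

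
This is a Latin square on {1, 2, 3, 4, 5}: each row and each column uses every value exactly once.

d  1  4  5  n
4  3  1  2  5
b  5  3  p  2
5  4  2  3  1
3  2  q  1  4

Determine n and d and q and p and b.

Cell (1,5): column 5 already has {1, 2, 4, 5} → 3.
For row 1, column 1: row 1 already has {1, 3, 4, 5}; that leaves 2.
At (row 3, col 1): column 1 already has {2, 3, 4, 5}, so the value is 1.
At (row 5, col 3): row 5 already has {1, 2, 3, 4}, so the value is 5.
Cell (3,4): row 3 already has {1, 2, 3, 5} → 4.

n = 3, d = 2, q = 5, p = 4, b = 1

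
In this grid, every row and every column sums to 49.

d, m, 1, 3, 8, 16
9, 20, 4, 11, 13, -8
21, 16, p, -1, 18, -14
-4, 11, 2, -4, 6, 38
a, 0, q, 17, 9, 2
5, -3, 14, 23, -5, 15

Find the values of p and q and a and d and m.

p = 9, q = 19, a = 2, d = 16, m = 5

Column 2: 20 + 16 + 11 + 0 − 3 = 44, so its missing entry is 49 − 44 = 5.
Row 1: 5 + 1 + 3 + 8 + 16 = 33, so its missing entry is 49 − 33 = 16.
Column 1: 16 + 9 + 21 − 4 + 5 = 47, so its missing entry is 49 − 47 = 2.
Row 5: 2 + 0 + 17 + 9 + 2 = 30, so its missing entry is 49 − 30 = 19.
Row 3: 21 + 16 − 1 + 18 − 14 = 40, so its missing entry is 49 − 40 = 9.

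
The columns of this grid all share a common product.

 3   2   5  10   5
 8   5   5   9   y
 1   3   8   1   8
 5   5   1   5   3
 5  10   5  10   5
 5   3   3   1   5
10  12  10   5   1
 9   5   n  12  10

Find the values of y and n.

Columns 2 and 4 each multiply to 270000, so every column has product 270000.
Column 5: 5×8×3×5×5×1×10 = 30000, so the missing entry is 270000 ÷ 30000 = 9.
Column 3: 5×5×8×1×5×3×10 = 30000, so the missing entry is 270000 ÷ 30000 = 9.

y = 9, n = 9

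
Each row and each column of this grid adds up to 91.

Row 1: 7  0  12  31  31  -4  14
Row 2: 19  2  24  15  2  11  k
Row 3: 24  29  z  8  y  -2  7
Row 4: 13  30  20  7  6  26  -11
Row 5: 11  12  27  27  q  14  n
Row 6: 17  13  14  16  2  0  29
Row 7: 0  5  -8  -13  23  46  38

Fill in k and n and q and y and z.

k = 18, n = -4, q = 4, y = 23, z = 2

Column 3 has 12 + 24 + 20 + 27 + 14 − 8 = 89; the blank must be 91 − 89 = 2.
Row 3 has 24 + 29 + 2 + 8 − 2 + 7 = 68; the blank must be 91 − 68 = 23.
Column 5 has 31 + 2 + 23 + 6 + 2 + 23 = 87; the blank must be 91 − 87 = 4.
Row 5 has 11 + 12 + 27 + 27 + 4 + 14 = 95; the blank must be 91 − 95 = -4.
Row 2 has 19 + 2 + 24 + 15 + 2 + 11 = 73; the blank must be 91 − 73 = 18.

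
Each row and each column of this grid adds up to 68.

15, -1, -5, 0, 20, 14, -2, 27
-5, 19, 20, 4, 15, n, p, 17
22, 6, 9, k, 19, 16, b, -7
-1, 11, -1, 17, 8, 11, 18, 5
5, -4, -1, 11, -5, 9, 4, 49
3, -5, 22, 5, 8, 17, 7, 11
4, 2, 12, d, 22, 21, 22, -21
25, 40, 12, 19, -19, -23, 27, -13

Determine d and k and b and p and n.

The known cells in column 6 total 65, leaving 68 − 65 = 3 for the blank.
The known cells in row 2 total 73, leaving 68 − 73 = -5 for the blank.
The known cells in column 7 total 71, leaving 68 − 71 = -3 for the blank.
The known cells in row 3 total 62, leaving 68 − 62 = 6 for the blank.
The known cells in row 7 total 62, leaving 68 − 62 = 6 for the blank.

d = 6, k = 6, b = -3, p = -5, n = 3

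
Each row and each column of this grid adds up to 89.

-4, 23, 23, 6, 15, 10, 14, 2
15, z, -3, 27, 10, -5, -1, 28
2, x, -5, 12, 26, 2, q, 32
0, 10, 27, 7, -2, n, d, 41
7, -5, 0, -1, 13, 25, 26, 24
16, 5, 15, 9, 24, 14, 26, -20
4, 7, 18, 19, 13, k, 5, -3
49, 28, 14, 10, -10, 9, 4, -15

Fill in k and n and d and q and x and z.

The known cells in row 7 total 63, leaving 89 − 63 = 26 for the blank.
The known cells in row 2 total 71, leaving 89 − 71 = 18 for the blank.
The known cells in column 2 total 86, leaving 89 − 86 = 3 for the blank.
The known cells in row 3 total 72, leaving 89 − 72 = 17 for the blank.
The known cells in column 7 total 91, leaving 89 − 91 = -2 for the blank.
The known cells in row 4 total 81, leaving 89 − 81 = 8 for the blank.

k = 26, n = 8, d = -2, q = 17, x = 3, z = 18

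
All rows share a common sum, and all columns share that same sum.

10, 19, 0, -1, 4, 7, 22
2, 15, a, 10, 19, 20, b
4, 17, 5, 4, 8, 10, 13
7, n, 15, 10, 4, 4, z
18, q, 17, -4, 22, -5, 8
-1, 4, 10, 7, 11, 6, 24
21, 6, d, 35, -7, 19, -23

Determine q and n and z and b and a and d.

Rows 1 and 3 both sum to 61, so that's the common total.
The known cells in row 7 total 51, leaving 61 − 51 = 10 for the blank.
The known cells in column 3 total 57, leaving 61 − 57 = 4 for the blank.
The known cells in row 2 total 70, leaving 61 − 70 = -9 for the blank.
The known cells in column 7 total 35, leaving 61 − 35 = 26 for the blank.
The known cells in row 4 total 66, leaving 61 − 66 = -5 for the blank.
The known cells in row 5 total 56, leaving 61 − 56 = 5 for the blank.

q = 5, n = -5, z = 26, b = -9, a = 4, d = 10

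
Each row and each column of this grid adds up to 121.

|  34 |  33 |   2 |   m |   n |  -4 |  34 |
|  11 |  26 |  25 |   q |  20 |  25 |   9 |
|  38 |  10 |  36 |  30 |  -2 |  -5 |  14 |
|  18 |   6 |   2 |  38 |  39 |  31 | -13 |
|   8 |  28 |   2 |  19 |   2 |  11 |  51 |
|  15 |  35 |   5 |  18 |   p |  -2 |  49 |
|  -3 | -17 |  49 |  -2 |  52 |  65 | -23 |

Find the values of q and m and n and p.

q = 5, m = 13, n = 9, p = 1

Row 6 has 15 + 35 + 5 + 18 − 2 + 49 = 120; the blank must be 121 − 120 = 1.
Row 2 has 11 + 26 + 25 + 20 + 25 + 9 = 116; the blank must be 121 − 116 = 5.
Column 4 has 5 + 30 + 38 + 19 + 18 − 2 = 108; the blank must be 121 − 108 = 13.
Row 1 has 34 + 33 + 2 + 13 − 4 + 34 = 112; the blank must be 121 − 112 = 9.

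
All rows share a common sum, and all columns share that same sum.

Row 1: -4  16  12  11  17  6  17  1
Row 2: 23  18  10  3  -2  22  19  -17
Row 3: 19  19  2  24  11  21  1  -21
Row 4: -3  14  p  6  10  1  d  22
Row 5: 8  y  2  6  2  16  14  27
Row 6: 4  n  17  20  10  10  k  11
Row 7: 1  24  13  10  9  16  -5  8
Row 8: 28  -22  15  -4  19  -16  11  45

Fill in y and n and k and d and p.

y = 1, n = 6, k = -2, d = 21, p = 5

Rows 1 and 2 both sum to 76, so that's the common total.
Column 3 has 12 + 10 + 2 + 2 + 17 + 13 + 15 = 71; the blank must be 76 − 71 = 5.
Row 4 has -3 + 14 + 5 + 6 + 10 + 1 + 22 = 55; the blank must be 76 − 55 = 21.
Column 7 has 17 + 19 + 1 + 21 + 14 − 5 + 11 = 78; the blank must be 76 − 78 = -2.
Row 6 has 4 + 17 + 20 + 10 + 10 − 2 + 11 = 70; the blank must be 76 − 70 = 6.
Row 5 has 8 + 2 + 6 + 2 + 16 + 14 + 27 = 75; the blank must be 76 − 75 = 1.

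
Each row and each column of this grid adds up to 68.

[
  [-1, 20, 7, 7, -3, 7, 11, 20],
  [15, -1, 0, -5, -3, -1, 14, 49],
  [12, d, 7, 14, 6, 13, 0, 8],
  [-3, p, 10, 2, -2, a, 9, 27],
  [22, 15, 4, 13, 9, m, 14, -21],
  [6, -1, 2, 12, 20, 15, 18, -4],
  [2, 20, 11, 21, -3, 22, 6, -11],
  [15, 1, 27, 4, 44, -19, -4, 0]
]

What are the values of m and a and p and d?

Row 5 has 22 + 15 + 4 + 13 + 9 + 14 − 21 = 56; the blank must be 68 − 56 = 12.
Row 3 has 12 + 7 + 14 + 6 + 13 + 0 + 8 = 60; the blank must be 68 − 60 = 8.
Column 2 has 20 − 1 + 8 + 15 − 1 + 20 + 1 = 62; the blank must be 68 − 62 = 6.
Row 4 has -3 + 6 + 10 + 2 − 2 + 9 + 27 = 49; the blank must be 68 − 49 = 19.

m = 12, a = 19, p = 6, d = 8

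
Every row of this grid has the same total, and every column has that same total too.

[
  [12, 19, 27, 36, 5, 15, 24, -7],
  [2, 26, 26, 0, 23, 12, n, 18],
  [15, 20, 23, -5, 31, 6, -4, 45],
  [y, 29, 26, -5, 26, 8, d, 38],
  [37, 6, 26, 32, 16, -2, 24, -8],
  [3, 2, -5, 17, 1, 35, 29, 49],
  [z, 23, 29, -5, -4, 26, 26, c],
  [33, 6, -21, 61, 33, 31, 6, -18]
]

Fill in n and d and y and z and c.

Rows 1 and 3 both sum to 131, so that's the common total.
Column 8: -7 + 18 + 45 + 38 − 8 + 49 − 18 = 117, so its missing entry is 131 − 117 = 14.
Row 7: 23 + 29 − 5 − 4 + 26 + 26 + 14 = 109, so its missing entry is 131 − 109 = 22.
Column 1: 12 + 2 + 15 + 37 + 3 + 22 + 33 = 124, so its missing entry is 131 − 124 = 7.
Row 4: 7 + 29 + 26 − 5 + 26 + 8 + 38 = 129, so its missing entry is 131 − 129 = 2.
Row 2: 2 + 26 + 26 + 0 + 23 + 12 + 18 = 107, so its missing entry is 131 − 107 = 24.

n = 24, d = 2, y = 7, z = 22, c = 14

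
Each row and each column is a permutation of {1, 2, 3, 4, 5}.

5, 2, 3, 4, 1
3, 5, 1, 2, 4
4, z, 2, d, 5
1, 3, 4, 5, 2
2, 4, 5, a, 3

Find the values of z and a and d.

For row 3, column 2: column 2 already has {2, 3, 4, 5}; that leaves 1.
At (row 3, col 4): row 3 already has {1, 2, 4, 5}, so the value is 3.
At (row 5, col 4): row 5 already has {2, 3, 4, 5}, so the value is 1.

z = 1, a = 1, d = 3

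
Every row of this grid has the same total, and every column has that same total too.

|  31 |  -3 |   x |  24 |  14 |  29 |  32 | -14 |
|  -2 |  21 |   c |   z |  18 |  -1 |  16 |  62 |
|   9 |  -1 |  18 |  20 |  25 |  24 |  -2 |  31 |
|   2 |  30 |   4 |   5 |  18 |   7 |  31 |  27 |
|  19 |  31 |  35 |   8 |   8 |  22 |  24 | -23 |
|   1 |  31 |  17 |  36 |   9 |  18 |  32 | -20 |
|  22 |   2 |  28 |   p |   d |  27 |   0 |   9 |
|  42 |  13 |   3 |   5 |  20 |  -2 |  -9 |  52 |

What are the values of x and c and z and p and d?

x = 11, c = 8, z = 2, p = 24, d = 12

Rows 3 and 4 both sum to 124, so that's the common total.
Column 5 has 14 + 18 + 25 + 18 + 8 + 9 + 20 = 112; the blank must be 124 − 112 = 12.
Row 1 has 31 − 3 + 24 + 14 + 29 + 32 − 14 = 113; the blank must be 124 − 113 = 11.
Column 3 has 11 + 18 + 4 + 35 + 17 + 28 + 3 = 116; the blank must be 124 − 116 = 8.
Row 7 has 22 + 2 + 28 + 12 + 27 + 0 + 9 = 100; the blank must be 124 − 100 = 24.
Row 2 has -2 + 21 + 8 + 18 − 1 + 16 + 62 = 122; the blank must be 124 − 122 = 2.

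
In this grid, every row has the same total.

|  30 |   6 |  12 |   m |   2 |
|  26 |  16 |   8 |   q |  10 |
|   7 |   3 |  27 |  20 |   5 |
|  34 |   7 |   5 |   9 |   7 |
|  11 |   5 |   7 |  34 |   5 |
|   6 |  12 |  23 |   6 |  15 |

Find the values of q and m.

q = 2, m = 12

Row 5 sums to 62 and so does row 6; that's the common total.
In row 2 the known cells total 60, leaving 62 − 60 = 2.
In row 1 the known cells total 50, leaving 62 − 50 = 12.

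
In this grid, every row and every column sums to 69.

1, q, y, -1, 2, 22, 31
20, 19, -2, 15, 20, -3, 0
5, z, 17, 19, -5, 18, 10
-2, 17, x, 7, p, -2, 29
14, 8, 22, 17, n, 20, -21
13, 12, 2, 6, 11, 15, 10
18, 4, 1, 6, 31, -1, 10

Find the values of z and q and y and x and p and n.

Row 5: 14 + 8 + 22 + 17 + 20 − 21 = 60, so its missing entry is 69 − 60 = 9.
Row 3: 5 + 17 + 19 − 5 + 18 + 10 = 64, so its missing entry is 69 − 64 = 5.
Column 2: 19 + 5 + 17 + 8 + 12 + 4 = 65, so its missing entry is 69 − 65 = 4.
Column 5: 2 + 20 − 5 + 9 + 11 + 31 = 68, so its missing entry is 69 − 68 = 1.
Row 1: 1 + 4 − 1 + 2 + 22 + 31 = 59, so its missing entry is 69 − 59 = 10.
Row 4: -2 + 17 + 7 + 1 − 2 + 29 = 50, so its missing entry is 69 − 50 = 19.

z = 5, q = 4, y = 10, x = 19, p = 1, n = 9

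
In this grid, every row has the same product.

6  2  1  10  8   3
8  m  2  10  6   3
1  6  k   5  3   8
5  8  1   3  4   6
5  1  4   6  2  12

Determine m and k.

Rows 4 and 5 each multiply to 2880, so every row has product 2880.
Row 2: 8×2×10×6×3 = 2880, so the missing entry is 2880 ÷ 2880 = 1.
Row 3: 1×6×5×3×8 = 720, so the missing entry is 2880 ÷ 720 = 4.

m = 1, k = 4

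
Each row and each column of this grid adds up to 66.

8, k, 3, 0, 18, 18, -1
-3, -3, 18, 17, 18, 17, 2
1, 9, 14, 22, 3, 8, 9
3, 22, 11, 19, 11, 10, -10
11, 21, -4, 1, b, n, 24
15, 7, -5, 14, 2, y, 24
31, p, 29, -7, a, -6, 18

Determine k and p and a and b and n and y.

k = 20, p = -10, a = 11, b = 3, n = 10, y = 9

Row 1: 8 + 3 + 0 + 18 + 18 − 1 = 46, so its missing entry is 66 − 46 = 20.
Row 6: 15 + 7 − 5 + 14 + 2 + 24 = 57, so its missing entry is 66 − 57 = 9.
Column 2: 20 − 3 + 9 + 22 + 21 + 7 = 76, so its missing entry is 66 − 76 = -10.
Row 7: 31 − 10 + 29 − 7 − 6 + 18 = 55, so its missing entry is 66 − 55 = 11.
Column 5: 18 + 18 + 3 + 11 + 2 + 11 = 63, so its missing entry is 66 − 63 = 3.
Row 5: 11 + 21 − 4 + 1 + 3 + 24 = 56, so its missing entry is 66 − 56 = 10.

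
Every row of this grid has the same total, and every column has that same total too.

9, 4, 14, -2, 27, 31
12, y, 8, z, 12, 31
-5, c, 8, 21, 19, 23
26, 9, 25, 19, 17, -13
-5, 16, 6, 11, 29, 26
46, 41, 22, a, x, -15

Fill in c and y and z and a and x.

c = 17, y = -4, z = 24, a = 10, x = -21

Rows 1 and 4 both sum to 83, so that's the common total.
Row 3 has -5 + 8 + 21 + 19 + 23 = 66; the blank must be 83 − 66 = 17.
Column 2 has 4 + 17 + 9 + 16 + 41 = 87; the blank must be 83 − 87 = -4.
Column 5 has 27 + 12 + 19 + 17 + 29 = 104; the blank must be 83 − 104 = -21.
Row 6 has 46 + 41 + 22 − 21 − 15 = 73; the blank must be 83 − 73 = 10.
Row 2 has 12 − 4 + 8 + 12 + 31 = 59; the blank must be 83 − 59 = 24.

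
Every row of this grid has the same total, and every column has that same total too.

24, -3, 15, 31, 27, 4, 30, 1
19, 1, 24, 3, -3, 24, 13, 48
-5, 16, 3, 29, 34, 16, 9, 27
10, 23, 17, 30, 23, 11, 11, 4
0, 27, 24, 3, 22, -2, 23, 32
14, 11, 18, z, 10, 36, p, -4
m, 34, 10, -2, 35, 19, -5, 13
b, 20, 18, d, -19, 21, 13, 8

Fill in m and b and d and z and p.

Rows 1 and 2 both sum to 129, so that's the common total.
Column 7: 30 + 13 + 9 + 11 + 23 − 5 + 13 = 94, so its missing entry is 129 − 94 = 35.
Row 7: 34 + 10 − 2 + 35 + 19 − 5 + 13 = 104, so its missing entry is 129 − 104 = 25.
Column 1: 24 + 19 − 5 + 10 + 0 + 14 + 25 = 87, so its missing entry is 129 − 87 = 42.
Row 8: 42 + 20 + 18 − 19 + 21 + 13 + 8 = 103, so its missing entry is 129 − 103 = 26.
Row 6: 14 + 11 + 18 + 10 + 36 + 35 − 4 = 120, so its missing entry is 129 − 120 = 9.

m = 25, b = 42, d = 26, z = 9, p = 35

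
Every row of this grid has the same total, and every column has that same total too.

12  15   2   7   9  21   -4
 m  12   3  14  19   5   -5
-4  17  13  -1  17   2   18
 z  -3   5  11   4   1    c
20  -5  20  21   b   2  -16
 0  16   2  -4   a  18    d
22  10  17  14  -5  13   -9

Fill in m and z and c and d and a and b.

Rows 1 and 3 both sum to 62, so that's the common total.
Row 5: 20 − 5 + 20 + 21 + 2 − 16 = 42, so its missing entry is 62 − 42 = 20.
Column 5: 9 + 19 + 17 + 4 + 20 − 5 = 64, so its missing entry is 62 − 64 = -2.
Row 6: 0 + 16 + 2 − 4 − 2 + 18 = 30, so its missing entry is 62 − 30 = 32.
Column 7: -4 − 5 + 18 − 16 + 32 − 9 = 16, so its missing entry is 62 − 16 = 46.
Row 4: -3 + 5 + 11 + 4 + 1 + 46 = 64, so its missing entry is 62 − 64 = -2.
Row 2: 12 + 3 + 14 + 19 + 5 − 5 = 48, so its missing entry is 62 − 48 = 14.

m = 14, z = -2, c = 46, d = 32, a = -2, b = 20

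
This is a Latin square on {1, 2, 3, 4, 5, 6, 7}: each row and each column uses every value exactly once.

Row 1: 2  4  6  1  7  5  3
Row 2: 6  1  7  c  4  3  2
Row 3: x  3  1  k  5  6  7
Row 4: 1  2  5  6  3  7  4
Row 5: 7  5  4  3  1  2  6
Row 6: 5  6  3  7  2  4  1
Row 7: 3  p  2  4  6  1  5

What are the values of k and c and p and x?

At (row 7, col 2): row 7 already has {1, 2, 3, 4, 5, 6}, so the value is 7.
For row 2, column 4: row 2 already has {1, 2, 3, 4, 6, 7}; that leaves 5.
At (row 3, col 4): column 4 already has {1, 3, 4, 5, 6, 7}, so the value is 2.
For row 3, column 1: row 3 already has {1, 2, 3, 5, 6, 7}; that leaves 4.

k = 2, c = 5, p = 7, x = 4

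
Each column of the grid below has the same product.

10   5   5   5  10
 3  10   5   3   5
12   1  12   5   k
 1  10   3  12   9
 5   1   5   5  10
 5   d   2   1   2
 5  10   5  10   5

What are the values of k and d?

Columns 3 and 4 each multiply to 45000, so every column has product 45000.
Column 5: 10×5×9×10×2×5 = 45000, so the missing entry is 45000 ÷ 45000 = 1.
Column 2: 5×10×1×10×1×10 = 5000, so the missing entry is 45000 ÷ 5000 = 9.

k = 1, d = 9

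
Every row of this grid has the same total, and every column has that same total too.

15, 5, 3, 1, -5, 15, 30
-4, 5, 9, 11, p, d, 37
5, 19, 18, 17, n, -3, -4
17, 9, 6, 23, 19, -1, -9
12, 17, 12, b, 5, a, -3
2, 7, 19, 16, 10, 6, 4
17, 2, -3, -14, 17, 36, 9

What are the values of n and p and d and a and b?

n = 12, p = 6, d = 0, a = 11, b = 10

Rows 1 and 4 both sum to 64, so that's the common total.
The known cells in row 3 total 52, leaving 64 − 52 = 12 for the blank.
The known cells in column 4 total 54, leaving 64 − 54 = 10 for the blank.
The known cells in column 5 total 58, leaving 64 − 58 = 6 for the blank.
The known cells in row 2 total 64, leaving 64 − 64 = 0 for the blank.
The known cells in row 5 total 53, leaving 64 − 53 = 11 for the blank.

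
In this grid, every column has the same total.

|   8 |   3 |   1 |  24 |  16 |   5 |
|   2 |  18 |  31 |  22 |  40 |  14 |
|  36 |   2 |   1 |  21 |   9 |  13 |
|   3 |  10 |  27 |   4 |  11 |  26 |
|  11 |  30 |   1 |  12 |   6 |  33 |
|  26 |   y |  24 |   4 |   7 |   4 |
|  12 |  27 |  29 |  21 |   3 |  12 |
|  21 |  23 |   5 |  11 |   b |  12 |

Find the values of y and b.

y = 6, b = 27

Column 1 sums to 119 and so does column 4; that's the common total.
In column 2 the known cells total 113, leaving 119 − 113 = 6.
In column 5 the known cells total 92, leaving 119 − 92 = 27.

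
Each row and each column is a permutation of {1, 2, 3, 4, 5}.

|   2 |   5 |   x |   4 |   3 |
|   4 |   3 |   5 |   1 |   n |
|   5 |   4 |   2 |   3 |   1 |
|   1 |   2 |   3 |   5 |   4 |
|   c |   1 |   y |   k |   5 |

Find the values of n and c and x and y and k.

At (row 5, col 1): column 1 already has {1, 2, 4, 5}, so the value is 3.
At (row 5, col 4): column 4 already has {1, 3, 4, 5}, so the value is 2.
At (row 2, col 5): row 2 already has {1, 3, 4, 5}, so the value is 2.
For row 5, column 3: row 5 already has {1, 2, 3, 5}; that leaves 4.
Cell (1,3): row 1 already has {2, 3, 4, 5} → 1.

n = 2, c = 3, x = 1, y = 4, k = 2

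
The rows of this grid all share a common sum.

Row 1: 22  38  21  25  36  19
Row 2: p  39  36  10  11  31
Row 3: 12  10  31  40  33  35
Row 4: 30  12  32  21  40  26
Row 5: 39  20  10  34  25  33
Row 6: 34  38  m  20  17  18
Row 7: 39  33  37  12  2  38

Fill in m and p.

Row 4 sums to 161 and so does row 7; that's the common total.
In row 6 the known cells total 127, leaving 161 − 127 = 34.
In row 2 the known cells total 127, leaving 161 − 127 = 34.

m = 34, p = 34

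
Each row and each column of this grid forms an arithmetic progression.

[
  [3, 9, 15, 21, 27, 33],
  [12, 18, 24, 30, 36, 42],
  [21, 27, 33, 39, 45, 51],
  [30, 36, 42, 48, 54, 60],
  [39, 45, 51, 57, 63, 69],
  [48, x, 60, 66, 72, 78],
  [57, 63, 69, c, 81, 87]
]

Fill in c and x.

Along each row the entries change by 6 per step; down each column they change by 9.
Row 7: from 57 at column 1, stepping by 6 to column 4 gives 75.
Row 6: from 48 at column 1, stepping by 6 to column 2 gives 54.

c = 75, x = 54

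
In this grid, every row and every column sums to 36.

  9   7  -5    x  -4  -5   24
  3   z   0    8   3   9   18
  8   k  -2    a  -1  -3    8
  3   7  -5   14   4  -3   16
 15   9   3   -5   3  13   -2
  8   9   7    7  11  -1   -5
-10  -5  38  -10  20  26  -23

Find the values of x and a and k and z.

x = 10, a = 12, k = 14, z = -5

Row 2: 3 + 0 + 8 + 3 + 9 + 18 = 41, so its missing entry is 36 − 41 = -5.
Row 1: 9 + 7 − 5 − 4 − 5 + 24 = 26, so its missing entry is 36 − 26 = 10.
Column 4: 10 + 8 + 14 − 5 + 7 − 10 = 24, so its missing entry is 36 − 24 = 12.
Row 3: 8 − 2 + 12 − 1 − 3 + 8 = 22, so its missing entry is 36 − 22 = 14.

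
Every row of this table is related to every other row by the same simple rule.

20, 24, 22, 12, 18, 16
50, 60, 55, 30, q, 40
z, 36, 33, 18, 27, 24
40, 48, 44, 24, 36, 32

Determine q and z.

Each row is a constant multiple of every other row — this is a multiplication table with the headers hidden.
Row 2 is 55/22 = 5/2 times row 1, so its entry in column 5 is 18 × 5/2 = 45.
Row 3 is 33/22 = 3/2 times row 1, so its entry in column 1 is 20 × 3/2 = 30.

q = 45, z = 30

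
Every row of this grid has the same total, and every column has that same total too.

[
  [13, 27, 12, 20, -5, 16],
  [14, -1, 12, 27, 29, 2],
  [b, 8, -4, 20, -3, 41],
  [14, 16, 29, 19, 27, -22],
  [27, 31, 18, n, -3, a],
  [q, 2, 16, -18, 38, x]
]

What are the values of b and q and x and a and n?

Rows 1 and 2 both sum to 83, so that's the common total.
Column 4: 20 + 27 + 20 + 19 − 18 = 68, so its missing entry is 83 − 68 = 15.
Row 3: 8 − 4 + 20 − 3 + 41 = 62, so its missing entry is 83 − 62 = 21.
Row 5: 27 + 31 + 18 + 15 − 3 = 88, so its missing entry is 83 − 88 = -5.
Column 6: 16 + 2 + 41 − 22 − 5 = 32, so its missing entry is 83 − 32 = 51.
Row 6: 2 + 16 − 18 + 38 + 51 = 89, so its missing entry is 83 − 89 = -6.

b = 21, q = -6, x = 51, a = -5, n = 15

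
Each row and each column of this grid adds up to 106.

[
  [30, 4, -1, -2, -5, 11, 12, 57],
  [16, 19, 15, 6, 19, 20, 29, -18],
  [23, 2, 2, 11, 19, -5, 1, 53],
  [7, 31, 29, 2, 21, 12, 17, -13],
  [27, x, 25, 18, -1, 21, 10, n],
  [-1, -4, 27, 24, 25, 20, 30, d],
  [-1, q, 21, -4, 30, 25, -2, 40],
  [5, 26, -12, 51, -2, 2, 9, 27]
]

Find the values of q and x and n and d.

q = -3, x = 31, n = -25, d = -15

The known cells in row 7 total 109, leaving 106 − 109 = -3 for the blank.
The known cells in column 2 total 75, leaving 106 − 75 = 31 for the blank.
The known cells in row 5 total 131, leaving 106 − 131 = -25 for the blank.
The known cells in row 6 total 121, leaving 106 − 121 = -15 for the blank.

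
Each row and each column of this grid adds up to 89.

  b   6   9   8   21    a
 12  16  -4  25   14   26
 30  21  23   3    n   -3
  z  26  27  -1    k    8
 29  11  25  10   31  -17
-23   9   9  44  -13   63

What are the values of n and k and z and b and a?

n = 15, k = 21, z = 8, b = 33, a = 12

The known cells in row 3 total 74, leaving 89 − 74 = 15 for the blank.
The known cells in column 5 total 68, leaving 89 − 68 = 21 for the blank.
The known cells in row 4 total 81, leaving 89 − 81 = 8 for the blank.
The known cells in column 1 total 56, leaving 89 − 56 = 33 for the blank.
The known cells in row 1 total 77, leaving 89 − 77 = 12 for the blank.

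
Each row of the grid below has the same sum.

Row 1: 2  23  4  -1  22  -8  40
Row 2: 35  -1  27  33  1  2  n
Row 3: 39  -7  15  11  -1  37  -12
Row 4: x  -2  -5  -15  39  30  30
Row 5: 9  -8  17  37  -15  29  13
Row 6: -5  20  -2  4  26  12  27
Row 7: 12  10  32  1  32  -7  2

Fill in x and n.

x = 5, n = -15

The complete rows each total 82.
Row 4 is missing 82 − 77 = 5 (since -2 − 5 − 15 + 39 + 30 + 30 = 77).
Row 2 is missing 82 − 97 = -15 (since 35 − 1 + 27 + 33 + 1 + 2 = 97).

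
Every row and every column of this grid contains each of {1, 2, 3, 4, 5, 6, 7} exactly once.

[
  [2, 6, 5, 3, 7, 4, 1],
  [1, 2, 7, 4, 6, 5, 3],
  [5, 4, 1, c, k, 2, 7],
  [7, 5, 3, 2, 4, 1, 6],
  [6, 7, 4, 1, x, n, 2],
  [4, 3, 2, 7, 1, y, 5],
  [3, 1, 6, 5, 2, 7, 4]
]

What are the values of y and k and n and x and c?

At (row 6, col 6): row 6 already has {1, 2, 3, 4, 5, 7}, so the value is 6.
At (row 3, col 4): column 4 already has {1, 2, 3, 4, 5, 7}, so the value is 6.
For row 3, column 5: row 3 already has {1, 2, 4, 5, 6, 7}; that leaves 3.
Cell (5,5): column 5 already has {1, 2, 3, 4, 6, 7} → 5.
At (row 5, col 6): row 5 already has {1, 2, 4, 5, 6, 7}, so the value is 3.

y = 6, k = 3, n = 3, x = 5, c = 6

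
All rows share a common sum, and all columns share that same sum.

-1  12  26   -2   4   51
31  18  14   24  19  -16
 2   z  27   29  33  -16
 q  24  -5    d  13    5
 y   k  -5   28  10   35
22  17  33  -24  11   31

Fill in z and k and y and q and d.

Rows 1 and 2 both sum to 90, so that's the common total.
Row 3: 2 + 27 + 29 + 33 − 16 = 75, so its missing entry is 90 − 75 = 15.
Column 4: -2 + 24 + 29 + 28 − 24 = 55, so its missing entry is 90 − 55 = 35.
Row 4: 24 − 5 + 35 + 13 + 5 = 72, so its missing entry is 90 − 72 = 18.
Column 1: -1 + 31 + 2 + 18 + 22 = 72, so its missing entry is 90 − 72 = 18.
Row 5: 18 − 5 + 28 + 10 + 35 = 86, so its missing entry is 90 − 86 = 4.

z = 15, k = 4, y = 18, q = 18, d = 35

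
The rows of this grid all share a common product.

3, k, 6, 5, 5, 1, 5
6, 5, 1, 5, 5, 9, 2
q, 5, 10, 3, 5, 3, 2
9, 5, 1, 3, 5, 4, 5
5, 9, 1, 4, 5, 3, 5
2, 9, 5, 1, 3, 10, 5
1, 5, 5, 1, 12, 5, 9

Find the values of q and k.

q = 3, k = 6

Rows 4 and 5 each multiply to 13500, so every row has product 13500.
Row 3: 5×10×3×5×3×2 = 4500, so the missing entry is 13500 ÷ 4500 = 3.
Row 1: 3×6×5×5×1×5 = 2250, so the missing entry is 13500 ÷ 2250 = 6.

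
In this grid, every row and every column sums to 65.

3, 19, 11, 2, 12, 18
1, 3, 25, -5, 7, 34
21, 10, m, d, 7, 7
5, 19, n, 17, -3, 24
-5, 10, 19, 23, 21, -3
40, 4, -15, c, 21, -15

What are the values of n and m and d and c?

Row 6: 40 + 4 − 15 + 21 − 15 = 35, so its missing entry is 65 − 35 = 30.
Column 4: 2 − 5 + 17 + 23 + 30 = 67, so its missing entry is 65 − 67 = -2.
Row 4: 5 + 19 + 17 − 3 + 24 = 62, so its missing entry is 65 − 62 = 3.
Row 3: 21 + 10 − 2 + 7 + 7 = 43, so its missing entry is 65 − 43 = 22.

n = 3, m = 22, d = -2, c = 30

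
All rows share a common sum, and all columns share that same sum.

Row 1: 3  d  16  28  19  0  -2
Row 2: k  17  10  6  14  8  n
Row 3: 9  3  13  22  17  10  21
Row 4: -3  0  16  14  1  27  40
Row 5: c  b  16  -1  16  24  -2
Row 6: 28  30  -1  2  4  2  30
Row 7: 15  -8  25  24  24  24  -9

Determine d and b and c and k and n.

d = 31, b = 22, c = 20, k = 23, n = 17

Rows 3 and 4 both sum to 95, so that's the common total.
Row 1: 3 + 16 + 28 + 19 + 0 − 2 = 64, so its missing entry is 95 − 64 = 31.
Column 7: -2 + 21 + 40 − 2 + 30 − 9 = 78, so its missing entry is 95 − 78 = 17.
Row 2: 17 + 10 + 6 + 14 + 8 + 17 = 72, so its missing entry is 95 − 72 = 23.
Column 1: 3 + 23 + 9 − 3 + 28 + 15 = 75, so its missing entry is 95 − 75 = 20.
Row 5: 20 + 16 − 1 + 16 + 24 − 2 = 73, so its missing entry is 95 − 73 = 22.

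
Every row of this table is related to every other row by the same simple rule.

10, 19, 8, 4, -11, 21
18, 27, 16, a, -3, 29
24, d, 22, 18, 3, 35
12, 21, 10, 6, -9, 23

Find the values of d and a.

d = 33, a = 12

The difference between any two rows is the same in every column — this is an addition table with the headers hidden.
Row 3 minus row 1 is 35 − 21 = 14, so its entry in column 2 is 19 + 14 = 33.
Row 2 minus row 1 is 29 − 21 = 8, so its entry in column 4 is 4 + 8 = 12.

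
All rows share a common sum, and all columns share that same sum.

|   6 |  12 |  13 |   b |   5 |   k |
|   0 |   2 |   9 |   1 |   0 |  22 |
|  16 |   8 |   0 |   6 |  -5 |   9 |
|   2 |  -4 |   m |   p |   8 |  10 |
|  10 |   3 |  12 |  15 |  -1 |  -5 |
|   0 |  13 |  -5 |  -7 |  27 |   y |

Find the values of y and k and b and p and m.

y = 6, k = -8, b = 6, p = 13, m = 5

Rows 2 and 3 both sum to 34, so that's the common total.
Row 6: 0 + 13 − 5 − 7 + 27 = 28, so its missing entry is 34 − 28 = 6.
Column 6: 22 + 9 + 10 − 5 + 6 = 42, so its missing entry is 34 − 42 = -8.
Row 1: 6 + 12 + 13 + 5 − 8 = 28, so its missing entry is 34 − 28 = 6.
Column 4: 6 + 1 + 6 + 15 − 7 = 21, so its missing entry is 34 − 21 = 13.
Row 4: 2 − 4 + 13 + 8 + 10 = 29, so its missing entry is 34 − 29 = 5.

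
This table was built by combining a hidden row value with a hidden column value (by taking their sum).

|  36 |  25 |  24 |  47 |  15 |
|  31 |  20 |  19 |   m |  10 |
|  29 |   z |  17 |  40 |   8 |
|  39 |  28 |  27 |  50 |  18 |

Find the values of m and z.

m = 42, z = 18

The difference between any two rows is the same in every column — this is an addition table with the headers hidden.
Row 2 minus row 1 is 10 − 15 = -5, so its entry in column 4 is 47 + (-5) = 42.
Row 3 minus row 1 is 8 − 15 = -7, so its entry in column 2 is 25 + (-7) = 18.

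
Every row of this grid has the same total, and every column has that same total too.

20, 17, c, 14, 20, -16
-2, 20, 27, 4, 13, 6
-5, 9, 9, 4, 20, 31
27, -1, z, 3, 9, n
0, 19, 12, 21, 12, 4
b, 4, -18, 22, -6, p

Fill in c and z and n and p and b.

Rows 2 and 3 both sum to 68, so that's the common total.
Row 1 has 20 + 17 + 14 + 20 − 16 = 55; the blank must be 68 − 55 = 13.
Column 1 has 20 − 2 − 5 + 27 + 0 = 40; the blank must be 68 − 40 = 28.
Row 6 has 28 + 4 − 18 + 22 − 6 = 30; the blank must be 68 − 30 = 38.
Column 3 has 13 + 27 + 9 + 12 − 18 = 43; the blank must be 68 − 43 = 25.
Row 4 has 27 − 1 + 25 + 3 + 9 = 63; the blank must be 68 − 63 = 5.

c = 13, z = 25, n = 5, p = 38, b = 28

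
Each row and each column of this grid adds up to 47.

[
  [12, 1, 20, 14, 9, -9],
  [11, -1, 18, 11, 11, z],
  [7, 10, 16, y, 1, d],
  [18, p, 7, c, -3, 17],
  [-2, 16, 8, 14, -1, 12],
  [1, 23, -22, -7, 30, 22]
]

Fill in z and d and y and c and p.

z = -3, d = 8, y = 5, c = 10, p = -2

The known cells in row 2 total 50, leaving 47 − 50 = -3 for the blank.
The known cells in column 2 total 49, leaving 47 − 49 = -2 for the blank.
The known cells in row 4 total 37, leaving 47 − 37 = 10 for the blank.
The known cells in column 4 total 42, leaving 47 − 42 = 5 for the blank.
The known cells in row 3 total 39, leaving 47 − 39 = 8 for the blank.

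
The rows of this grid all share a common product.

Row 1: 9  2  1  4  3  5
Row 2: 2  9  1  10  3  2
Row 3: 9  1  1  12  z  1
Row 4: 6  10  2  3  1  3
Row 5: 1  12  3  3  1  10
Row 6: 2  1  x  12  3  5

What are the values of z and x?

Rows 2 and 5 each multiply to 1080, so every row has product 1080.
Row 3: 9×1×1×12×1 = 108, so the missing entry is 1080 ÷ 108 = 10.
Row 6: 2×1×12×3×5 = 360, so the missing entry is 1080 ÷ 360 = 3.

z = 10, x = 3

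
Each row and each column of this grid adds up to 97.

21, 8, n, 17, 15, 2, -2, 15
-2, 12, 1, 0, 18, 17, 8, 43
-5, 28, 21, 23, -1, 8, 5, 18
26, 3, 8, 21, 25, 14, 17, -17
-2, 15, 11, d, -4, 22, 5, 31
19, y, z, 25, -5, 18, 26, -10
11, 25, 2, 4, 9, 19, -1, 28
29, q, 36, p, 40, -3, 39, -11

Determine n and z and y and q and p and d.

The known cells in row 5 total 78, leaving 97 − 78 = 19 for the blank.
The known cells in column 4 total 109, leaving 97 − 109 = -12 for the blank.
The known cells in row 8 total 118, leaving 97 − 118 = -21 for the blank.
The known cells in column 2 total 70, leaving 97 − 70 = 27 for the blank.
The known cells in row 1 total 76, leaving 97 − 76 = 21 for the blank.
The known cells in row 6 total 100, leaving 97 − 100 = -3 for the blank.

n = 21, z = -3, y = 27, q = -21, p = -12, d = 19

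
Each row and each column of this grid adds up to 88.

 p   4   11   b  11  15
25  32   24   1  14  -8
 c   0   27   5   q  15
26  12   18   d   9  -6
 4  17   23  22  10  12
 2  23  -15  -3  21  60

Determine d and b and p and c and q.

d = 29, b = 34, p = 13, c = 18, q = 23

Column 5 has 11 + 14 + 9 + 10 + 21 = 65; the blank must be 88 − 65 = 23.
Row 3 has 0 + 27 + 5 + 23 + 15 = 70; the blank must be 88 − 70 = 18.
Column 1 has 25 + 18 + 26 + 4 + 2 = 75; the blank must be 88 − 75 = 13.
Row 1 has 13 + 4 + 11 + 11 + 15 = 54; the blank must be 88 − 54 = 34.
Row 4 has 26 + 12 + 18 + 9 − 6 = 59; the blank must be 88 − 59 = 29.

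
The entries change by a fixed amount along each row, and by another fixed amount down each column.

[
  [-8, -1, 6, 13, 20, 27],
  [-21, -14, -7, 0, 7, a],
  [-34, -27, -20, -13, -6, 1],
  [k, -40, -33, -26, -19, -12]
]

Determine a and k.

a = 14, k = -47

Along each row the entries change by 7 per step; down each column they change by -13.
Row 2: from -21 at column 1, stepping by 7 to column 6 gives 14.
Row 4: from -40 at column 2, stepping by 7 to column 1 gives -47.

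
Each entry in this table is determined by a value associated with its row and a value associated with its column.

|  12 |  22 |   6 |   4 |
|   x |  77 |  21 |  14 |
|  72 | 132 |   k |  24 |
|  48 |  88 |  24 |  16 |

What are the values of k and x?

Each row is a constant multiple of every other row — this is a multiplication table with the headers hidden.
Row 3 is 24/4 = 6/1 times row 1, so its entry in column 3 is 6 × 6/1 = 36.
Row 2 is 14/4 = 7/2 times row 1, so its entry in column 1 is 12 × 7/2 = 42.

k = 36, x = 42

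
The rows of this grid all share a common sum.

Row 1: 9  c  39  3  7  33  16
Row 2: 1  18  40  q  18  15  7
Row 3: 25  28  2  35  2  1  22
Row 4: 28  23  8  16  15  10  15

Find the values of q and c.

The complete rows each total 115.
Row 2 is missing 115 − 99 = 16 (since 1 + 18 + 40 + 18 + 15 + 7 = 99).
Row 1 is missing 115 − 107 = 8 (since 9 + 39 + 3 + 7 + 33 + 16 = 107).

q = 16, c = 8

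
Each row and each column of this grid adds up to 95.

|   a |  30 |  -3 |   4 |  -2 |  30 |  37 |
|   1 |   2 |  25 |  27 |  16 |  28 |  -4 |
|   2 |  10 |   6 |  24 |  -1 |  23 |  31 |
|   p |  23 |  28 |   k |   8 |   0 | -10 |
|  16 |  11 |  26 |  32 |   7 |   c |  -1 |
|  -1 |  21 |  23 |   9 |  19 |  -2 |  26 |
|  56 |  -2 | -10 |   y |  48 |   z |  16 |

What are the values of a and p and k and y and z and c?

The known cells in row 1 total 96, leaving 95 − 96 = -1 for the blank.
The known cells in column 1 total 73, leaving 95 − 73 = 22 for the blank.
The known cells in row 5 total 91, leaving 95 − 91 = 4 for the blank.
The known cells in column 6 total 83, leaving 95 − 83 = 12 for the blank.
The known cells in row 4 total 71, leaving 95 − 71 = 24 for the blank.
The known cells in row 7 total 120, leaving 95 − 120 = -25 for the blank.

a = -1, p = 22, k = 24, y = -25, z = 12, c = 4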